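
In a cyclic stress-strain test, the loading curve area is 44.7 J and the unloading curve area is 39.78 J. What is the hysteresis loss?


Hysteresis loss = loading - unloading
= 44.7 - 39.78
= 4.92 J

4.92 J


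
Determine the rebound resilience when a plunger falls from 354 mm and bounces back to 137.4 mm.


Resilience = h_rebound / h_drop * 100
= 137.4 / 354 * 100
= 38.8%

38.8%


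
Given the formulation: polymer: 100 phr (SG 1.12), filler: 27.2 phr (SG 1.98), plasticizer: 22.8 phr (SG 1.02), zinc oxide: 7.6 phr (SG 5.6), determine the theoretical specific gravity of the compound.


Sum of weights = 157.6
Volume contributions:
  polymer: 100/1.12 = 89.2857
  filler: 27.2/1.98 = 13.7374
  plasticizer: 22.8/1.02 = 22.3529
  zinc oxide: 7.6/5.6 = 1.3571
Sum of volumes = 126.7332
SG = 157.6 / 126.7332 = 1.244

SG = 1.244


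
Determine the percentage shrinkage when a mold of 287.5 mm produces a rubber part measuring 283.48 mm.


Shrinkage = (mold - part) / mold * 100
= (287.5 - 283.48) / 287.5 * 100
= 4.02 / 287.5 * 100
= 1.4%

1.4%


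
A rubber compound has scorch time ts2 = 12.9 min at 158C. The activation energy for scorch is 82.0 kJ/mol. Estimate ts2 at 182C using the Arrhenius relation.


Convert temperatures: T1 = 158 + 273.15 = 431.15 K, T2 = 182 + 273.15 = 455.15 K
ts2_new = 12.9 * exp(82000 / 8.314 * (1/455.15 - 1/431.15))
1/T2 - 1/T1 = -1.2230e-04
ts2_new = 3.86 min

3.86 min


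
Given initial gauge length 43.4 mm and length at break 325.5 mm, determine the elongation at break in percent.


Elongation = (Lf - L0) / L0 * 100
= (325.5 - 43.4) / 43.4 * 100
= 282.1 / 43.4 * 100
= 650.0%

650.0%


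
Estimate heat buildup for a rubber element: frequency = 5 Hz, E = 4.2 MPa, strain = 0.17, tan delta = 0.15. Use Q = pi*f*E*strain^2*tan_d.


Q = pi * f * E * strain^2 * tan_d
= pi * 5 * 4.2 * 0.17^2 * 0.15
= pi * 5 * 4.2 * 0.0289 * 0.15
= 0.2860

Q = 0.2860


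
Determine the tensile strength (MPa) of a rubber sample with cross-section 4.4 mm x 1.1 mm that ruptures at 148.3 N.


Area = width * thickness = 4.4 * 1.1 = 4.84 mm^2
TS = force / area = 148.3 / 4.84 = 30.64 MPa

30.64 MPa


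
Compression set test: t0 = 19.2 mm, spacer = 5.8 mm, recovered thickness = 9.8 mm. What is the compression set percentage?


CS = (t0 - recovered) / (t0 - ts) * 100
= (19.2 - 9.8) / (19.2 - 5.8) * 100
= 9.4 / 13.4 * 100
= 70.1%

70.1%


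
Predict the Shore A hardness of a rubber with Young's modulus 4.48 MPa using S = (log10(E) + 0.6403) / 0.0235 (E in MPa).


log10(E) = 0.0235*S - 0.6403  =>  S = (log10(E) + 0.6403) / 0.0235
log10(4.48) = 0.651278
S = (0.651278 + 0.6403) / 0.0235 = 1.291578 / 0.0235
S = 55.0

Shore A = 55.0


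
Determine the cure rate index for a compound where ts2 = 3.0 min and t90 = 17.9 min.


CRI = 100 / (t90 - ts2)
= 100 / (17.9 - 3.0)
= 100 / 14.9
= 6.71 min^-1

6.71 min^-1


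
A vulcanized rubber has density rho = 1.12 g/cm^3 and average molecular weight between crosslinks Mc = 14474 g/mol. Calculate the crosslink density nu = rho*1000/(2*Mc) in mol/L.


nu = rho * 1000 / (2 * Mc)
nu = 1.12 * 1000 / (2 * 14474)
nu = 1120.0 / 28948
nu = 0.0387 mol/L

0.0387 mol/L


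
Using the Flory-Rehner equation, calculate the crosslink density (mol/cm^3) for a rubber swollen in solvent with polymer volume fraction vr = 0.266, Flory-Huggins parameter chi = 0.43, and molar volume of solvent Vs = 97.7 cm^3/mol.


ln(1 - vr) = ln(1 - 0.266) = -0.3092
Numerator = -((-0.3092) + 0.266 + 0.43 * 0.266^2) = 0.0128
Denominator = 97.7 * (0.266^(1/3) - 0.266/2) = 49.8390
nu = 0.0128 / 49.8390 = 2.5725e-04 mol/cm^3

2.5725e-04 mol/cm^3


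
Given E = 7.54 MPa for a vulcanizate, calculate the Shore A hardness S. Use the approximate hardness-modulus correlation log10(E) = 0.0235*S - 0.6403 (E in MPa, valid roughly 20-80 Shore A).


log10(E) = 0.0235*S - 0.6403  =>  S = (log10(E) + 0.6403) / 0.0235
log10(7.54) = 0.877371
S = (0.877371 + 0.6403) / 0.0235 = 1.517671 / 0.0235
S = 64.6

Shore A = 64.6


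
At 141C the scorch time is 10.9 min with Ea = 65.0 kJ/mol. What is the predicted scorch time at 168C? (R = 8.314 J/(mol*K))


Convert temperatures: T1 = 141 + 273.15 = 414.15 K, T2 = 168 + 273.15 = 441.15 K
ts2_new = 10.9 * exp(65000 / 8.314 * (1/441.15 - 1/414.15))
1/T2 - 1/T1 = -1.4778e-04
ts2_new = 3.43 min

3.43 min


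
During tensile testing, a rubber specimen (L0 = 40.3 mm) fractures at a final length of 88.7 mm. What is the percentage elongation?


Elongation = (Lf - L0) / L0 * 100
= (88.7 - 40.3) / 40.3 * 100
= 48.4 / 40.3 * 100
= 120.1%

120.1%


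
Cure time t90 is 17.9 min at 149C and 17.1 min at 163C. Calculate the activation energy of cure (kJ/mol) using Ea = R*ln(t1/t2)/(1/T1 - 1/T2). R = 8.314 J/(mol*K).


T1 = 422.15 K, T2 = 436.15 K
1/T1 - 1/T2 = 7.6037e-05
ln(t1/t2) = ln(17.9/17.1) = 0.0457
Ea = 8.314 * 0.0457 / 7.6037e-05 = 4999.3350 J/mol
Ea = 5.0 kJ/mol

5.0 kJ/mol


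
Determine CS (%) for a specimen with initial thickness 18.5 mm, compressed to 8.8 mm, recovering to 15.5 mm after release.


CS = (t0 - recovered) / (t0 - ts) * 100
= (18.5 - 15.5) / (18.5 - 8.8) * 100
= 3.0 / 9.7 * 100
= 30.9%

30.9%


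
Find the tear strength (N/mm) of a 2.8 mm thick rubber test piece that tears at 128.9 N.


Tear strength = force / thickness
= 128.9 / 2.8
= 46.04 N/mm

46.04 N/mm


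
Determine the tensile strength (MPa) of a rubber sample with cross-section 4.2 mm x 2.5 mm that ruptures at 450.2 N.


Area = width * thickness = 4.2 * 2.5 = 10.5 mm^2
TS = force / area = 450.2 / 10.5 = 42.88 MPa

42.88 MPa


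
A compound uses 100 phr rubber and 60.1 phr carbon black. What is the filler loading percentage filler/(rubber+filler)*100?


Filler % = filler / (rubber + filler) * 100
= 60.1 / (100 + 60.1) * 100
= 60.1 / 160.1 * 100
= 37.54%

37.54%


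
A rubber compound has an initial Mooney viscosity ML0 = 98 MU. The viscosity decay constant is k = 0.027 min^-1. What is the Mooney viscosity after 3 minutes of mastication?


ML = ML0 * exp(-k * t)
ML = 98 * exp(-0.027 * 3)
ML = 98 * 0.9222
ML = 90.37 MU

90.37 MU


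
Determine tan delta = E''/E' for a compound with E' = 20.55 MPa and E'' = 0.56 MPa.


tan delta = E'' / E'
= 0.56 / 20.55
= 0.0273

tan delta = 0.0273


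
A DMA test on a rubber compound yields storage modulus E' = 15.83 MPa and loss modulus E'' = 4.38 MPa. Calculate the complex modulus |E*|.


|E*| = sqrt(E'^2 + E''^2)
= sqrt(15.83^2 + 4.38^2)
= sqrt(250.5889 + 19.1844)
= 16.425 MPa

16.425 MPa


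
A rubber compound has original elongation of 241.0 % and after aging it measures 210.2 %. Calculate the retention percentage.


Retention = aged / original * 100
= 210.2 / 241.0 * 100
= 87.2%

87.2%


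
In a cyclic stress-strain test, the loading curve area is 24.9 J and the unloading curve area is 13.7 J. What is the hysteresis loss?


Hysteresis loss = loading - unloading
= 24.9 - 13.7
= 11.2 J

11.2 J


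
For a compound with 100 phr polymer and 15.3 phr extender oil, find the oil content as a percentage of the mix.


Oil % = oil / (100 + oil) * 100
= 15.3 / (100 + 15.3) * 100
= 15.3 / 115.3 * 100
= 13.27%

13.27%


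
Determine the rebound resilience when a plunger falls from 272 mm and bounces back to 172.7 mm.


Resilience = h_rebound / h_drop * 100
= 172.7 / 272 * 100
= 63.5%

63.5%


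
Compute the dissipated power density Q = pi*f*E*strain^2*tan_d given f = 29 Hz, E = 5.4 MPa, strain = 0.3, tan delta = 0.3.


Q = pi * f * E * strain^2 * tan_d
= pi * 29 * 5.4 * 0.3^2 * 0.3
= pi * 29 * 5.4 * 0.0900 * 0.3
= 13.2833

Q = 13.2833


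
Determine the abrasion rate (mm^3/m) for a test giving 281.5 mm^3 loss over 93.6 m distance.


Rate = volume_loss / distance
= 281.5 / 93.6
= 3.007 mm^3/m

3.007 mm^3/m


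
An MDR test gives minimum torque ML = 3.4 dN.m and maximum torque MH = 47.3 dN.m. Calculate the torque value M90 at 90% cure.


M90 = ML + 0.9 * (MH - ML)
M90 = 3.4 + 0.9 * (47.3 - 3.4)
M90 = 3.4 + 0.9 * 43.9
M90 = 42.91 dN.m

42.91 dN.m


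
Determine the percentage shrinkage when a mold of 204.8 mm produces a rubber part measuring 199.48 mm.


Shrinkage = (mold - part) / mold * 100
= (204.8 - 199.48) / 204.8 * 100
= 5.32 / 204.8 * 100
= 2.6%

2.6%


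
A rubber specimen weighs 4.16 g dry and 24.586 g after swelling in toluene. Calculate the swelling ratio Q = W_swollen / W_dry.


Q = W_swollen / W_dry
Q = 24.586 / 4.16
Q = 5.91

Q = 5.91


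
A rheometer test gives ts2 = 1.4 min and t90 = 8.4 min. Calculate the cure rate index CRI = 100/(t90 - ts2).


CRI = 100 / (t90 - ts2)
= 100 / (8.4 - 1.4)
= 100 / 7.0
= 14.29 min^-1

14.29 min^-1


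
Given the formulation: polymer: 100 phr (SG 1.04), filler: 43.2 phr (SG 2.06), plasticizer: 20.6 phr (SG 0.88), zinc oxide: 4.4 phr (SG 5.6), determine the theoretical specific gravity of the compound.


Sum of weights = 168.2
Volume contributions:
  polymer: 100/1.04 = 96.1538
  filler: 43.2/2.06 = 20.9709
  plasticizer: 20.6/0.88 = 23.4091
  zinc oxide: 4.4/5.6 = 0.7857
Sum of volumes = 141.3195
SG = 168.2 / 141.3195 = 1.19

SG = 1.19


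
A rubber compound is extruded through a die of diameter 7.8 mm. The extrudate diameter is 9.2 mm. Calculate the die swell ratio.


Die swell ratio = D_extrudate / D_die
= 9.2 / 7.8
= 1.179

Die swell = 1.179


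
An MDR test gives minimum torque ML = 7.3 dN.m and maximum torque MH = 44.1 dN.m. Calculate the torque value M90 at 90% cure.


M90 = ML + 0.9 * (MH - ML)
M90 = 7.3 + 0.9 * (44.1 - 7.3)
M90 = 7.3 + 0.9 * 36.8
M90 = 40.42 dN.m

40.42 dN.m


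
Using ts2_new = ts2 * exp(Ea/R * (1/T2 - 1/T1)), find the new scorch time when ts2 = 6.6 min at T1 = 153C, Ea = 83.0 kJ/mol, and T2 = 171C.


Convert temperatures: T1 = 153 + 273.15 = 426.15 K, T2 = 171 + 273.15 = 444.15 K
ts2_new = 6.6 * exp(83000 / 8.314 * (1/444.15 - 1/426.15))
1/T2 - 1/T1 = -9.5100e-05
ts2_new = 2.55 min

2.55 min


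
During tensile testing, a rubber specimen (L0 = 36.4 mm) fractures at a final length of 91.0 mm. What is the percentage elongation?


Elongation = (Lf - L0) / L0 * 100
= (91.0 - 36.4) / 36.4 * 100
= 54.6 / 36.4 * 100
= 150.0%

150.0%


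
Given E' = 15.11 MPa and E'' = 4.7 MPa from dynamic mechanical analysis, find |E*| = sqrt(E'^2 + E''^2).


|E*| = sqrt(E'^2 + E''^2)
= sqrt(15.11^2 + 4.7^2)
= sqrt(228.3121 + 22.0900)
= 15.824 MPa

15.824 MPa


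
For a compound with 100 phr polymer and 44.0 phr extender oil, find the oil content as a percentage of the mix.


Oil % = oil / (100 + oil) * 100
= 44.0 / (100 + 44.0) * 100
= 44.0 / 144.0 * 100
= 30.56%

30.56%


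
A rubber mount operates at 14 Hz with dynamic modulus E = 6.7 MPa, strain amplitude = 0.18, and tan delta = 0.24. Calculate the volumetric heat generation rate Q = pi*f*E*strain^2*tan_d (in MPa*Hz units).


Q = pi * f * E * strain^2 * tan_d
= pi * 14 * 6.7 * 0.18^2 * 0.24
= pi * 14 * 6.7 * 0.0324 * 0.24
= 2.2914

Q = 2.2914


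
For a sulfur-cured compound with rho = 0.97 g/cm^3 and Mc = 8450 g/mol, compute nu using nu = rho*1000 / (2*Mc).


nu = rho * 1000 / (2 * Mc)
nu = 0.97 * 1000 / (2 * 8450)
nu = 970.0 / 16900
nu = 0.0574 mol/L

0.0574 mol/L


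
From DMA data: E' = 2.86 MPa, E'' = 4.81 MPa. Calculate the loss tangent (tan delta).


tan delta = E'' / E'
= 4.81 / 2.86
= 1.6818

tan delta = 1.6818


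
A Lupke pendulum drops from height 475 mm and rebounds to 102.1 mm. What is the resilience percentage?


Resilience = h_rebound / h_drop * 100
= 102.1 / 475 * 100
= 21.5%

21.5%


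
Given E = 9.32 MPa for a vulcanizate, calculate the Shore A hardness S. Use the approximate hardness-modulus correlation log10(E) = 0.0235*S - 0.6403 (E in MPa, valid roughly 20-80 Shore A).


log10(E) = 0.0235*S - 0.6403  =>  S = (log10(E) + 0.6403) / 0.0235
log10(9.32) = 0.969416
S = (0.969416 + 0.6403) / 0.0235 = 1.609716 / 0.0235
S = 68.5

Shore A = 68.5


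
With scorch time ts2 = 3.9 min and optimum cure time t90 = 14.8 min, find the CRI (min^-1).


CRI = 100 / (t90 - ts2)
= 100 / (14.8 - 3.9)
= 100 / 10.9
= 9.17 min^-1

9.17 min^-1


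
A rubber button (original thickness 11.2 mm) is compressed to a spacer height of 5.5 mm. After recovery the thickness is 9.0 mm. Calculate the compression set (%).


CS = (t0 - recovered) / (t0 - ts) * 100
= (11.2 - 9.0) / (11.2 - 5.5) * 100
= 2.2 / 5.7 * 100
= 38.6%

38.6%


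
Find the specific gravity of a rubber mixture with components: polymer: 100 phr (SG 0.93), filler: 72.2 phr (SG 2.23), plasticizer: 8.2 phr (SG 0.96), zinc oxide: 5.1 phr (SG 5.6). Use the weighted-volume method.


Sum of weights = 185.5
Volume contributions:
  polymer: 100/0.93 = 107.5269
  filler: 72.2/2.23 = 32.3767
  plasticizer: 8.2/0.96 = 8.5417
  zinc oxide: 5.1/5.6 = 0.9107
Sum of volumes = 149.3559
SG = 185.5 / 149.3559 = 1.242

SG = 1.242


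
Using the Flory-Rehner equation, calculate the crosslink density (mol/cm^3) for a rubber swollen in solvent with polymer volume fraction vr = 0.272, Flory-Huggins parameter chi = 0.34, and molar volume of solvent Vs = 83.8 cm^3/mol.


ln(1 - vr) = ln(1 - 0.272) = -0.3175
Numerator = -((-0.3175) + 0.272 + 0.34 * 0.272^2) = 0.0203
Denominator = 83.8 * (0.272^(1/3) - 0.272/2) = 42.8991
nu = 0.0203 / 42.8991 = 4.7320e-04 mol/cm^3

4.7320e-04 mol/cm^3


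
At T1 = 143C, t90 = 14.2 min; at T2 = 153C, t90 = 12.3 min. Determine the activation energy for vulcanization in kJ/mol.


T1 = 416.15 K, T2 = 426.15 K
1/T1 - 1/T2 = 5.6388e-05
ln(t1/t2) = ln(14.2/12.3) = 0.1436
Ea = 8.314 * 0.1436 / 5.6388e-05 = 21179.0258 J/mol
Ea = 21.18 kJ/mol

21.18 kJ/mol


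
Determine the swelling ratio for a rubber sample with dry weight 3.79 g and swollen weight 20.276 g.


Q = W_swollen / W_dry
Q = 20.276 / 3.79
Q = 5.35

Q = 5.35


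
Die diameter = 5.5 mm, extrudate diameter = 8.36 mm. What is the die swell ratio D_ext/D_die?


Die swell ratio = D_extrudate / D_die
= 8.36 / 5.5
= 1.52

Die swell = 1.52


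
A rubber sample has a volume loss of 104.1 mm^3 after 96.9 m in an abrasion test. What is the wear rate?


Rate = volume_loss / distance
= 104.1 / 96.9
= 1.074 mm^3/m

1.074 mm^3/m


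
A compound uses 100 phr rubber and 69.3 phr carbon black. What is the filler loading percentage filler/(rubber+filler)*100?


Filler % = filler / (rubber + filler) * 100
= 69.3 / (100 + 69.3) * 100
= 69.3 / 169.3 * 100
= 40.93%

40.93%


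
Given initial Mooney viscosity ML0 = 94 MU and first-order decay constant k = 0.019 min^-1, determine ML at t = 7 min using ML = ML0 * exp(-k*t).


ML = ML0 * exp(-k * t)
ML = 94 * exp(-0.019 * 7)
ML = 94 * 0.8755
ML = 82.29 MU

82.29 MU


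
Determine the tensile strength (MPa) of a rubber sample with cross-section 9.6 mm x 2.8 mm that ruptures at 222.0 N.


Area = width * thickness = 9.6 * 2.8 = 26.88 mm^2
TS = force / area = 222.0 / 26.88 = 8.26 MPa

8.26 MPa


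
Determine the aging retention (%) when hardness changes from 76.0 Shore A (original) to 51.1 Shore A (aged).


Retention = aged / original * 100
= 51.1 / 76.0 * 100
= 67.2%

67.2%


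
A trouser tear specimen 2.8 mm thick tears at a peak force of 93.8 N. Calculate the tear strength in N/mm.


Tear strength = force / thickness
= 93.8 / 2.8
= 33.5 N/mm

33.5 N/mm


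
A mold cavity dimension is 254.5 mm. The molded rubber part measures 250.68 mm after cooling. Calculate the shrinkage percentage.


Shrinkage = (mold - part) / mold * 100
= (254.5 - 250.68) / 254.5 * 100
= 3.82 / 254.5 * 100
= 1.5%

1.5%


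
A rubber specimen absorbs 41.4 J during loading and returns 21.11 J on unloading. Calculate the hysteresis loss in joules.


Hysteresis loss = loading - unloading
= 41.4 - 21.11
= 20.29 J

20.29 J


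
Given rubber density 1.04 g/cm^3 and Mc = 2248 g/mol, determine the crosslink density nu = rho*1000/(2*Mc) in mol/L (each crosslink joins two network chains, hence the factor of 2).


nu = rho * 1000 / (2 * Mc)
nu = 1.04 * 1000 / (2 * 2248)
nu = 1040.0 / 4496
nu = 0.2313 mol/L

0.2313 mol/L


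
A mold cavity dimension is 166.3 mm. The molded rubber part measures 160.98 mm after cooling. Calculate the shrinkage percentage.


Shrinkage = (mold - part) / mold * 100
= (166.3 - 160.98) / 166.3 * 100
= 5.32 / 166.3 * 100
= 3.2%

3.2%


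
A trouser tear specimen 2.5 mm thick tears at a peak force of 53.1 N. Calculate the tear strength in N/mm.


Tear strength = force / thickness
= 53.1 / 2.5
= 21.24 N/mm

21.24 N/mm


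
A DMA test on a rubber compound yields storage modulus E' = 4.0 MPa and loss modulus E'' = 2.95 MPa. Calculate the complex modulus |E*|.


|E*| = sqrt(E'^2 + E''^2)
= sqrt(4.0^2 + 2.95^2)
= sqrt(16.0000 + 8.7025)
= 4.97 MPa

4.97 MPa


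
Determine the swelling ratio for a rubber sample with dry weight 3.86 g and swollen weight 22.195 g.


Q = W_swollen / W_dry
Q = 22.195 / 3.86
Q = 5.75

Q = 5.75


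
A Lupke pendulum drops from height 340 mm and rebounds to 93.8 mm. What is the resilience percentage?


Resilience = h_rebound / h_drop * 100
= 93.8 / 340 * 100
= 27.6%

27.6%


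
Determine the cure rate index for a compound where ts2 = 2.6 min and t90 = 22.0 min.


CRI = 100 / (t90 - ts2)
= 100 / (22.0 - 2.6)
= 100 / 19.4
= 5.15 min^-1

5.15 min^-1


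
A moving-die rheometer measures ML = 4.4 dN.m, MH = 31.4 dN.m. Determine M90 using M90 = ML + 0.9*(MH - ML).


M90 = ML + 0.9 * (MH - ML)
M90 = 4.4 + 0.9 * (31.4 - 4.4)
M90 = 4.4 + 0.9 * 27.0
M90 = 28.7 dN.m

28.7 dN.m


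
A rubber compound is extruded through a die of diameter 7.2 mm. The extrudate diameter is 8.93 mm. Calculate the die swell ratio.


Die swell ratio = D_extrudate / D_die
= 8.93 / 7.2
= 1.24

Die swell = 1.24


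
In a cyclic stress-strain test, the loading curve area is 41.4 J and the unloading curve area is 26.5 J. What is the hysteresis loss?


Hysteresis loss = loading - unloading
= 41.4 - 26.5
= 14.9 J

14.9 J


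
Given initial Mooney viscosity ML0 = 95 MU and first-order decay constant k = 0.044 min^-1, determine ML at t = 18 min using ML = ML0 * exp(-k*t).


ML = ML0 * exp(-k * t)
ML = 95 * exp(-0.044 * 18)
ML = 95 * 0.4529
ML = 43.03 MU

43.03 MU


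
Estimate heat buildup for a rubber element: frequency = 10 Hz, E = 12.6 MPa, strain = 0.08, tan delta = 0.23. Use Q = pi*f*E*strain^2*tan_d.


Q = pi * f * E * strain^2 * tan_d
= pi * 10 * 12.6 * 0.08^2 * 0.23
= pi * 10 * 12.6 * 0.0064 * 0.23
= 0.5827

Q = 0.5827


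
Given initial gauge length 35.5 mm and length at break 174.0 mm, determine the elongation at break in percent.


Elongation = (Lf - L0) / L0 * 100
= (174.0 - 35.5) / 35.5 * 100
= 138.5 / 35.5 * 100
= 390.1%

390.1%


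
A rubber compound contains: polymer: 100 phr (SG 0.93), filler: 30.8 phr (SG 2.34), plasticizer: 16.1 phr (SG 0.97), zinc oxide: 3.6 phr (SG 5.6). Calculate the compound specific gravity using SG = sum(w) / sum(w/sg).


Sum of weights = 150.5
Volume contributions:
  polymer: 100/0.93 = 107.5269
  filler: 30.8/2.34 = 13.1624
  plasticizer: 16.1/0.97 = 16.5979
  zinc oxide: 3.6/5.6 = 0.6429
Sum of volumes = 137.9301
SG = 150.5 / 137.9301 = 1.091

SG = 1.091


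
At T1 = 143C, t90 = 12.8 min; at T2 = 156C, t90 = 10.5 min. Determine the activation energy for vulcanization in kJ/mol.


T1 = 416.15 K, T2 = 429.15 K
1/T1 - 1/T2 = 7.2792e-05
ln(t1/t2) = ln(12.8/10.5) = 0.1981
Ea = 8.314 * 0.1981 / 7.2792e-05 = 22622.6875 J/mol
Ea = 22.62 kJ/mol

22.62 kJ/mol


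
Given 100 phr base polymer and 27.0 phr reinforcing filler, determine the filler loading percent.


Filler % = filler / (rubber + filler) * 100
= 27.0 / (100 + 27.0) * 100
= 27.0 / 127.0 * 100
= 21.26%

21.26%


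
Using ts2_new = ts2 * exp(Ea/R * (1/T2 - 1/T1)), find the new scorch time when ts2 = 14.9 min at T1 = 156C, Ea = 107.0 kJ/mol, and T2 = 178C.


Convert temperatures: T1 = 156 + 273.15 = 429.15 K, T2 = 178 + 273.15 = 451.15 K
ts2_new = 14.9 * exp(107000 / 8.314 * (1/451.15 - 1/429.15))
1/T2 - 1/T1 = -1.1363e-04
ts2_new = 3.45 min

3.45 min


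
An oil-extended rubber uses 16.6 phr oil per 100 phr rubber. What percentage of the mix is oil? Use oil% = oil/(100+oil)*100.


Oil % = oil / (100 + oil) * 100
= 16.6 / (100 + 16.6) * 100
= 16.6 / 116.6 * 100
= 14.24%

14.24%


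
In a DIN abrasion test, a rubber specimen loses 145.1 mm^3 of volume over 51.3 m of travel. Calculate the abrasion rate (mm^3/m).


Rate = volume_loss / distance
= 145.1 / 51.3
= 2.828 mm^3/m

2.828 mm^3/m


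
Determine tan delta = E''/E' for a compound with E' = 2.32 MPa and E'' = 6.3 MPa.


tan delta = E'' / E'
= 6.3 / 2.32
= 2.7155

tan delta = 2.7155


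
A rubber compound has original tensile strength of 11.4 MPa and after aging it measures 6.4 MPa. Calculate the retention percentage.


Retention = aged / original * 100
= 6.4 / 11.4 * 100
= 56.1%

56.1%


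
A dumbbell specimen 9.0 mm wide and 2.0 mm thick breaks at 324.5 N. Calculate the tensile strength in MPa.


Area = width * thickness = 9.0 * 2.0 = 18.0 mm^2
TS = force / area = 324.5 / 18.0 = 18.03 MPa

18.03 MPa


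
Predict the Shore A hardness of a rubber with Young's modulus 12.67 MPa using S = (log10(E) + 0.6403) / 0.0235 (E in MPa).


log10(E) = 0.0235*S - 0.6403  =>  S = (log10(E) + 0.6403) / 0.0235
log10(12.67) = 1.102777
S = (1.102777 + 0.6403) / 0.0235 = 1.743077 / 0.0235
S = 74.2

Shore A = 74.2


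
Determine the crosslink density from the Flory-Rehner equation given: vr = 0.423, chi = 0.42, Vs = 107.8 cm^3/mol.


ln(1 - vr) = ln(1 - 0.423) = -0.5499
Numerator = -((-0.5499) + 0.423 + 0.42 * 0.423^2) = 0.0518
Denominator = 107.8 * (0.423^(1/3) - 0.423/2) = 58.1221
nu = 0.0518 / 58.1221 = 8.9059e-04 mol/cm^3

8.9059e-04 mol/cm^3


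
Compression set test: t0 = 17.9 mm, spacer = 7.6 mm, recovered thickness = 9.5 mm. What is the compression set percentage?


CS = (t0 - recovered) / (t0 - ts) * 100
= (17.9 - 9.5) / (17.9 - 7.6) * 100
= 8.4 / 10.3 * 100
= 81.6%

81.6%


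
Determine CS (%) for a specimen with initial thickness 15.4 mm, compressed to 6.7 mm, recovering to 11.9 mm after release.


CS = (t0 - recovered) / (t0 - ts) * 100
= (15.4 - 11.9) / (15.4 - 6.7) * 100
= 3.5 / 8.7 * 100
= 40.2%

40.2%


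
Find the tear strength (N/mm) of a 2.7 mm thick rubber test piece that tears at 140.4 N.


Tear strength = force / thickness
= 140.4 / 2.7
= 52.0 N/mm

52.0 N/mm


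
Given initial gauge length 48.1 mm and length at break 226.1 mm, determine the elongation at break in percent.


Elongation = (Lf - L0) / L0 * 100
= (226.1 - 48.1) / 48.1 * 100
= 178.0 / 48.1 * 100
= 370.1%

370.1%


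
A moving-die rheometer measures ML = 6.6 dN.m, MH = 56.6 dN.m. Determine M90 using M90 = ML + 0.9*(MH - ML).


M90 = ML + 0.9 * (MH - ML)
M90 = 6.6 + 0.9 * (56.6 - 6.6)
M90 = 6.6 + 0.9 * 50.0
M90 = 51.6 dN.m

51.6 dN.m


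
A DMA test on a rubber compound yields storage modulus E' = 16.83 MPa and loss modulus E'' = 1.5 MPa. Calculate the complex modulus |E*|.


|E*| = sqrt(E'^2 + E''^2)
= sqrt(16.83^2 + 1.5^2)
= sqrt(283.2489 + 2.2500)
= 16.897 MPa

16.897 MPa


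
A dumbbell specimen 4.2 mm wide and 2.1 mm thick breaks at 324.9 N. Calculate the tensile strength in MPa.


Area = width * thickness = 4.2 * 2.1 = 8.82 mm^2
TS = force / area = 324.9 / 8.82 = 36.84 MPa

36.84 MPa


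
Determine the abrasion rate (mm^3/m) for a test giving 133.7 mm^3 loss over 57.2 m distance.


Rate = volume_loss / distance
= 133.7 / 57.2
= 2.337 mm^3/m

2.337 mm^3/m


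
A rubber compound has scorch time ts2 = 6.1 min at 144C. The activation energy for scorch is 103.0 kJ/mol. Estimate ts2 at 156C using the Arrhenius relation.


Convert temperatures: T1 = 144 + 273.15 = 417.15 K, T2 = 156 + 273.15 = 429.15 K
ts2_new = 6.1 * exp(103000 / 8.314 * (1/429.15 - 1/417.15))
1/T2 - 1/T1 = -6.7032e-05
ts2_new = 2.66 min

2.66 min


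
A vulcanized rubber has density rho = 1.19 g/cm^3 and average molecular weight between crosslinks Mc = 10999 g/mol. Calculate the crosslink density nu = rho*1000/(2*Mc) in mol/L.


nu = rho * 1000 / (2 * Mc)
nu = 1.19 * 1000 / (2 * 10999)
nu = 1190.0 / 21998
nu = 0.0541 mol/L

0.0541 mol/L


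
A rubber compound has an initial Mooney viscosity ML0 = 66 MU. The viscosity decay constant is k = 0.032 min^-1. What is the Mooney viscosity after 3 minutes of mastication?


ML = ML0 * exp(-k * t)
ML = 66 * exp(-0.032 * 3)
ML = 66 * 0.9085
ML = 59.96 MU

59.96 MU


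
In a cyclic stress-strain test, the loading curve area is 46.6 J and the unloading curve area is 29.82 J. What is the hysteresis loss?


Hysteresis loss = loading - unloading
= 46.6 - 29.82
= 16.78 J

16.78 J


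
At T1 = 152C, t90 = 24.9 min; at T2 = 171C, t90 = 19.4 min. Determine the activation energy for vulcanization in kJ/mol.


T1 = 425.15 K, T2 = 444.15 K
1/T1 - 1/T2 = 1.0062e-04
ln(t1/t2) = ln(24.9/19.4) = 0.2496
Ea = 8.314 * 0.2496 / 1.0062e-04 = 20623.5628 J/mol
Ea = 20.62 kJ/mol

20.62 kJ/mol


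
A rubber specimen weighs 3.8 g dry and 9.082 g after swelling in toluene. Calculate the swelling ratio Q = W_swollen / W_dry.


Q = W_swollen / W_dry
Q = 9.082 / 3.8
Q = 2.39

Q = 2.39


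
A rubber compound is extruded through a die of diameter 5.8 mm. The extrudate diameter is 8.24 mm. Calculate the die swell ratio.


Die swell ratio = D_extrudate / D_die
= 8.24 / 5.8
= 1.421

Die swell = 1.421


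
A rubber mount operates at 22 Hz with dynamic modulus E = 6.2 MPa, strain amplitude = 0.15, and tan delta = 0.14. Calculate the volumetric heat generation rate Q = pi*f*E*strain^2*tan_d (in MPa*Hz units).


Q = pi * f * E * strain^2 * tan_d
= pi * 22 * 6.2 * 0.15^2 * 0.14
= pi * 22 * 6.2 * 0.0225 * 0.14
= 1.3498

Q = 1.3498


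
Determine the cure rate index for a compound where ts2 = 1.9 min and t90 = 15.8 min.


CRI = 100 / (t90 - ts2)
= 100 / (15.8 - 1.9)
= 100 / 13.9
= 7.19 min^-1

7.19 min^-1


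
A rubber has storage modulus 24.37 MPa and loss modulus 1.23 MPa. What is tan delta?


tan delta = E'' / E'
= 1.23 / 24.37
= 0.0505

tan delta = 0.0505


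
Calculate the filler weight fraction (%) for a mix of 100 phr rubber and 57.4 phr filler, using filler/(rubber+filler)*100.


Filler % = filler / (rubber + filler) * 100
= 57.4 / (100 + 57.4) * 100
= 57.4 / 157.4 * 100
= 36.47%

36.47%


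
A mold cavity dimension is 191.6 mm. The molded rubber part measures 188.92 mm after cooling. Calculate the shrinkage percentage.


Shrinkage = (mold - part) / mold * 100
= (191.6 - 188.92) / 191.6 * 100
= 2.68 / 191.6 * 100
= 1.4%

1.4%


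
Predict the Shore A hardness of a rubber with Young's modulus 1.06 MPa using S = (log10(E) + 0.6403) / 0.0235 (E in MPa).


log10(E) = 0.0235*S - 0.6403  =>  S = (log10(E) + 0.6403) / 0.0235
log10(1.06) = 0.025306
S = (0.025306 + 0.6403) / 0.0235 = 0.665606 / 0.0235
S = 28.3

Shore A = 28.3


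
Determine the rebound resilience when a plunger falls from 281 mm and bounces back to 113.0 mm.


Resilience = h_rebound / h_drop * 100
= 113.0 / 281 * 100
= 40.2%

40.2%


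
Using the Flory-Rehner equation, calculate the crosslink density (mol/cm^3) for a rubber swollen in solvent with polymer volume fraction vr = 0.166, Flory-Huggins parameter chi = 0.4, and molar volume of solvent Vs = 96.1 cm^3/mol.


ln(1 - vr) = ln(1 - 0.166) = -0.1815
Numerator = -((-0.1815) + 0.166 + 0.4 * 0.166^2) = 0.0045
Denominator = 96.1 * (0.166^(1/3) - 0.166/2) = 44.8390
nu = 0.0045 / 44.8390 = 1.0035e-04 mol/cm^3

1.0035e-04 mol/cm^3


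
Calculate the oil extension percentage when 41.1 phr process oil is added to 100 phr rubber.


Oil % = oil / (100 + oil) * 100
= 41.1 / (100 + 41.1) * 100
= 41.1 / 141.1 * 100
= 29.13%

29.13%


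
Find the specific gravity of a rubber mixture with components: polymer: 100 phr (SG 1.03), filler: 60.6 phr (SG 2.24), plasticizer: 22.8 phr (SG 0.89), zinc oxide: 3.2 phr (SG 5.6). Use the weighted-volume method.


Sum of weights = 186.6
Volume contributions:
  polymer: 100/1.03 = 97.0874
  filler: 60.6/2.24 = 27.0536
  plasticizer: 22.8/0.89 = 25.6180
  zinc oxide: 3.2/5.6 = 0.5714
Sum of volumes = 150.3304
SG = 186.6 / 150.3304 = 1.241

SG = 1.241


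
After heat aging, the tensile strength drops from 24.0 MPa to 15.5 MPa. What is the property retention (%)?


Retention = aged / original * 100
= 15.5 / 24.0 * 100
= 64.6%

64.6%


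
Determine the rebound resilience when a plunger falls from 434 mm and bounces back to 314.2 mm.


Resilience = h_rebound / h_drop * 100
= 314.2 / 434 * 100
= 72.4%

72.4%


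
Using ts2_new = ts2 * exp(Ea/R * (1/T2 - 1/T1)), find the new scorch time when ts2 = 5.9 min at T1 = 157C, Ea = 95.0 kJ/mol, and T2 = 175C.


Convert temperatures: T1 = 157 + 273.15 = 430.15 K, T2 = 175 + 273.15 = 448.15 K
ts2_new = 5.9 * exp(95000 / 8.314 * (1/448.15 - 1/430.15))
1/T2 - 1/T1 = -9.3375e-05
ts2_new = 2.03 min

2.03 min


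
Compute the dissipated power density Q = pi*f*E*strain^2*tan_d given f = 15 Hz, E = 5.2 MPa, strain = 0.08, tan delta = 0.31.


Q = pi * f * E * strain^2 * tan_d
= pi * 15 * 5.2 * 0.08^2 * 0.31
= pi * 15 * 5.2 * 0.0064 * 0.31
= 0.4862

Q = 0.4862


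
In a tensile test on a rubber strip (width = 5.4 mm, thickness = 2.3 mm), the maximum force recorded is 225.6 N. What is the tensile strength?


Area = width * thickness = 5.4 * 2.3 = 12.42 mm^2
TS = force / area = 225.6 / 12.42 = 18.16 MPa

18.16 MPa


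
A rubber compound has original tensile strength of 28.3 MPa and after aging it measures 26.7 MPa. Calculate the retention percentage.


Retention = aged / original * 100
= 26.7 / 28.3 * 100
= 94.3%

94.3%


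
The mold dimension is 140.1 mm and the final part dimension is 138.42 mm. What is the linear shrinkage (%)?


Shrinkage = (mold - part) / mold * 100
= (140.1 - 138.42) / 140.1 * 100
= 1.68 / 140.1 * 100
= 1.2%

1.2%


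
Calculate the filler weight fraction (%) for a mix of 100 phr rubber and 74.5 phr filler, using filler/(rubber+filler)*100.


Filler % = filler / (rubber + filler) * 100
= 74.5 / (100 + 74.5) * 100
= 74.5 / 174.5 * 100
= 42.69%

42.69%


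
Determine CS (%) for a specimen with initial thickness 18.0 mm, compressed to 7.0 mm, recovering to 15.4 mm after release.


CS = (t0 - recovered) / (t0 - ts) * 100
= (18.0 - 15.4) / (18.0 - 7.0) * 100
= 2.6 / 11.0 * 100
= 23.6%

23.6%


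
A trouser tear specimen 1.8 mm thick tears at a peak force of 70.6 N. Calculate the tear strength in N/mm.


Tear strength = force / thickness
= 70.6 / 1.8
= 39.22 N/mm

39.22 N/mm


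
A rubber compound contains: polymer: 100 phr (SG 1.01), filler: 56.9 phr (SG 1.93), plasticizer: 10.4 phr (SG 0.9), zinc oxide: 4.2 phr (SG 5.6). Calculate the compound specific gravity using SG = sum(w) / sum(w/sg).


Sum of weights = 171.5
Volume contributions:
  polymer: 100/1.01 = 99.0099
  filler: 56.9/1.93 = 29.4819
  plasticizer: 10.4/0.9 = 11.5556
  zinc oxide: 4.2/5.6 = 0.7500
Sum of volumes = 140.7973
SG = 171.5 / 140.7973 = 1.218

SG = 1.218


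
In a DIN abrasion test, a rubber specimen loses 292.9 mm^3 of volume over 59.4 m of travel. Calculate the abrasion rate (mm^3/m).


Rate = volume_loss / distance
= 292.9 / 59.4
= 4.931 mm^3/m

4.931 mm^3/m


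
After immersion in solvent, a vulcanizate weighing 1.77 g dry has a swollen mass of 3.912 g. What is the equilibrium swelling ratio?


Q = W_swollen / W_dry
Q = 3.912 / 1.77
Q = 2.21

Q = 2.21


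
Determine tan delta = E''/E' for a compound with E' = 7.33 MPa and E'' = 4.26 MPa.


tan delta = E'' / E'
= 4.26 / 7.33
= 0.5812

tan delta = 0.5812


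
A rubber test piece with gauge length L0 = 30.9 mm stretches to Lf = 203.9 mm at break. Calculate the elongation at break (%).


Elongation = (Lf - L0) / L0 * 100
= (203.9 - 30.9) / 30.9 * 100
= 173.0 / 30.9 * 100
= 559.9%

559.9%


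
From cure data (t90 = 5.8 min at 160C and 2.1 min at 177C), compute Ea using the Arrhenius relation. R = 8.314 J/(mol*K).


T1 = 433.15 K, T2 = 450.15 K
1/T1 - 1/T2 = 8.7187e-05
ln(t1/t2) = ln(5.8/2.1) = 1.0159
Ea = 8.314 * 1.0159 / 8.7187e-05 = 96876.0510 J/mol
Ea = 96.88 kJ/mol

96.88 kJ/mol


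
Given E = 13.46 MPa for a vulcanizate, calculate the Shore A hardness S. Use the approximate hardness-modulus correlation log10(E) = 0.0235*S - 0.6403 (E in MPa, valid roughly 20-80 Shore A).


log10(E) = 0.0235*S - 0.6403  =>  S = (log10(E) + 0.6403) / 0.0235
log10(13.46) = 1.129045
S = (1.129045 + 0.6403) / 0.0235 = 1.769345 / 0.0235
S = 75.3

Shore A = 75.3


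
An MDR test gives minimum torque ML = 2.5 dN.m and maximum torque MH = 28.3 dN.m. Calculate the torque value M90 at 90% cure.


M90 = ML + 0.9 * (MH - ML)
M90 = 2.5 + 0.9 * (28.3 - 2.5)
M90 = 2.5 + 0.9 * 25.8
M90 = 25.72 dN.m

25.72 dN.m


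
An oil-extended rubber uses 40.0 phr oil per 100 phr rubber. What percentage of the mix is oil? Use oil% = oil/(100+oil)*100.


Oil % = oil / (100 + oil) * 100
= 40.0 / (100 + 40.0) * 100
= 40.0 / 140.0 * 100
= 28.57%

28.57%


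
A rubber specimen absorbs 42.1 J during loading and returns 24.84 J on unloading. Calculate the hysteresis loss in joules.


Hysteresis loss = loading - unloading
= 42.1 - 24.84
= 17.26 J

17.26 J


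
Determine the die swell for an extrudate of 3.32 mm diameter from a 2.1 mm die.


Die swell ratio = D_extrudate / D_die
= 3.32 / 2.1
= 1.581

Die swell = 1.581


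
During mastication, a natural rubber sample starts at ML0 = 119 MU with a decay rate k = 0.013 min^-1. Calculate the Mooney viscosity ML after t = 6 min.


ML = ML0 * exp(-k * t)
ML = 119 * exp(-0.013 * 6)
ML = 119 * 0.9250
ML = 110.07 MU

110.07 MU


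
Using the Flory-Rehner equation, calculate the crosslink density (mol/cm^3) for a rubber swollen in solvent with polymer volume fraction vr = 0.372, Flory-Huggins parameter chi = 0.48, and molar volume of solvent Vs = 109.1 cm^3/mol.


ln(1 - vr) = ln(1 - 0.372) = -0.4652
Numerator = -((-0.4652) + 0.372 + 0.48 * 0.372^2) = 0.0268
Denominator = 109.1 * (0.372^(1/3) - 0.372/2) = 58.1718
nu = 0.0268 / 58.1718 = 4.6055e-04 mol/cm^3

4.6055e-04 mol/cm^3


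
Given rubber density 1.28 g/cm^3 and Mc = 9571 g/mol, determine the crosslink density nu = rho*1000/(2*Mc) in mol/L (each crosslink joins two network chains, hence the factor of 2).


nu = rho * 1000 / (2 * Mc)
nu = 1.28 * 1000 / (2 * 9571)
nu = 1280.0 / 19142
nu = 0.0669 mol/L

0.0669 mol/L


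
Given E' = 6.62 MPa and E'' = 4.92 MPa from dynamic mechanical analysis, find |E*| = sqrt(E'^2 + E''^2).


|E*| = sqrt(E'^2 + E''^2)
= sqrt(6.62^2 + 4.92^2)
= sqrt(43.8244 + 24.2064)
= 8.248 MPa

8.248 MPa


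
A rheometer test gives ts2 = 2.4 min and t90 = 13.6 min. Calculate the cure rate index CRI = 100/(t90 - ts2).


CRI = 100 / (t90 - ts2)
= 100 / (13.6 - 2.4)
= 100 / 11.2
= 8.93 min^-1

8.93 min^-1


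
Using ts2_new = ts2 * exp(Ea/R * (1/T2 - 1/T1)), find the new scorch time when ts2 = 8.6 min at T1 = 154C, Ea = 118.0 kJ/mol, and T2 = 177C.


Convert temperatures: T1 = 154 + 273.15 = 427.15 K, T2 = 177 + 273.15 = 450.15 K
ts2_new = 8.6 * exp(118000 / 8.314 * (1/450.15 - 1/427.15))
1/T2 - 1/T1 = -1.1962e-04
ts2_new = 1.57 min

1.57 min


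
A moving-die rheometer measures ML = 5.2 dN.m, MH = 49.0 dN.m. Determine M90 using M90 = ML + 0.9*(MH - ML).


M90 = ML + 0.9 * (MH - ML)
M90 = 5.2 + 0.9 * (49.0 - 5.2)
M90 = 5.2 + 0.9 * 43.8
M90 = 44.62 dN.m

44.62 dN.m


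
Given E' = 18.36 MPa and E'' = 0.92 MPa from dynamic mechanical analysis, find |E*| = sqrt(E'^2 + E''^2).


|E*| = sqrt(E'^2 + E''^2)
= sqrt(18.36^2 + 0.92^2)
= sqrt(337.0896 + 0.8464)
= 18.383 MPa

18.383 MPa


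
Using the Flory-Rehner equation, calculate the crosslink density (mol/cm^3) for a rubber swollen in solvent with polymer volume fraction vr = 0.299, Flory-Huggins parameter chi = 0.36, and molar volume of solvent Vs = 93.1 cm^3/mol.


ln(1 - vr) = ln(1 - 0.299) = -0.3552
Numerator = -((-0.3552) + 0.299 + 0.36 * 0.299^2) = 0.0241
Denominator = 93.1 * (0.299^(1/3) - 0.299/2) = 48.3364
nu = 0.0241 / 48.3364 = 4.9782e-04 mol/cm^3

4.9782e-04 mol/cm^3


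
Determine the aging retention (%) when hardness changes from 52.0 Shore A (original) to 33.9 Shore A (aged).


Retention = aged / original * 100
= 33.9 / 52.0 * 100
= 65.2%

65.2%


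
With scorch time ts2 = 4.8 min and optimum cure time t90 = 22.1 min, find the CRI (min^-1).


CRI = 100 / (t90 - ts2)
= 100 / (22.1 - 4.8)
= 100 / 17.3
= 5.78 min^-1

5.78 min^-1


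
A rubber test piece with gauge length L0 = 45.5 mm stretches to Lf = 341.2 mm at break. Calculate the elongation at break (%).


Elongation = (Lf - L0) / L0 * 100
= (341.2 - 45.5) / 45.5 * 100
= 295.7 / 45.5 * 100
= 649.9%

649.9%


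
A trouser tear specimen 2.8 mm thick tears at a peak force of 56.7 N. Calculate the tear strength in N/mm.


Tear strength = force / thickness
= 56.7 / 2.8
= 20.25 N/mm

20.25 N/mm


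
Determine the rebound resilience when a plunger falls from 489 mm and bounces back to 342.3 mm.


Resilience = h_rebound / h_drop * 100
= 342.3 / 489 * 100
= 70.0%

70.0%


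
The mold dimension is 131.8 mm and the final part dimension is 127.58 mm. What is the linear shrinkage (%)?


Shrinkage = (mold - part) / mold * 100
= (131.8 - 127.58) / 131.8 * 100
= 4.22 / 131.8 * 100
= 3.2%

3.2%


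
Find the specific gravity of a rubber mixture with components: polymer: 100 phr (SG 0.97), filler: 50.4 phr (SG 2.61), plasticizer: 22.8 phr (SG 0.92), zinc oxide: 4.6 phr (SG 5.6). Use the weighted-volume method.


Sum of weights = 177.8
Volume contributions:
  polymer: 100/0.97 = 103.0928
  filler: 50.4/2.61 = 19.3103
  plasticizer: 22.8/0.92 = 24.7826
  zinc oxide: 4.6/5.6 = 0.8214
Sum of volumes = 148.0072
SG = 177.8 / 148.0072 = 1.201

SG = 1.201


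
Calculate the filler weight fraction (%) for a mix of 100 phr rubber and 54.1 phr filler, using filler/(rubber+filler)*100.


Filler % = filler / (rubber + filler) * 100
= 54.1 / (100 + 54.1) * 100
= 54.1 / 154.1 * 100
= 35.11%

35.11%


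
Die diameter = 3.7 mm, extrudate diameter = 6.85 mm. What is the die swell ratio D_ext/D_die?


Die swell ratio = D_extrudate / D_die
= 6.85 / 3.7
= 1.851

Die swell = 1.851


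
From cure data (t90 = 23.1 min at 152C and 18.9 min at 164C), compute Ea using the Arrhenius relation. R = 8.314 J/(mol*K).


T1 = 425.15 K, T2 = 437.15 K
1/T1 - 1/T2 = 6.4567e-05
ln(t1/t2) = ln(23.1/18.9) = 0.2007
Ea = 8.314 * 0.2007 / 6.4567e-05 = 25839.5768 J/mol
Ea = 25.84 kJ/mol

25.84 kJ/mol


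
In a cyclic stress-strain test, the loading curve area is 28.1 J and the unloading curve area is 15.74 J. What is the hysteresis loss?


Hysteresis loss = loading - unloading
= 28.1 - 15.74
= 12.36 J

12.36 J


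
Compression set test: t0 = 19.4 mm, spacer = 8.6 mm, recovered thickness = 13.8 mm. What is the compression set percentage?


CS = (t0 - recovered) / (t0 - ts) * 100
= (19.4 - 13.8) / (19.4 - 8.6) * 100
= 5.6 / 10.8 * 100
= 51.9%

51.9%


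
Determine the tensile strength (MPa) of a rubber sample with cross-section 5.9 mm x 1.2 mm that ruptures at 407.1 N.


Area = width * thickness = 5.9 * 1.2 = 7.08 mm^2
TS = force / area = 407.1 / 7.08 = 57.5 MPa

57.5 MPa


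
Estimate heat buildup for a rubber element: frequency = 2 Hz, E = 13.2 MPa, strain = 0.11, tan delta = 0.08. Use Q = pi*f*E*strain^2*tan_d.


Q = pi * f * E * strain^2 * tan_d
= pi * 2 * 13.2 * 0.11^2 * 0.08
= pi * 2 * 13.2 * 0.0121 * 0.08
= 0.0803

Q = 0.0803


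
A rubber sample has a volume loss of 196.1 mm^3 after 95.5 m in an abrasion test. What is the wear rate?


Rate = volume_loss / distance
= 196.1 / 95.5
= 2.053 mm^3/m

2.053 mm^3/m


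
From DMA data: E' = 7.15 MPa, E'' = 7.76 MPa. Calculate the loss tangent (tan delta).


tan delta = E'' / E'
= 7.76 / 7.15
= 1.0853

tan delta = 1.0853
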